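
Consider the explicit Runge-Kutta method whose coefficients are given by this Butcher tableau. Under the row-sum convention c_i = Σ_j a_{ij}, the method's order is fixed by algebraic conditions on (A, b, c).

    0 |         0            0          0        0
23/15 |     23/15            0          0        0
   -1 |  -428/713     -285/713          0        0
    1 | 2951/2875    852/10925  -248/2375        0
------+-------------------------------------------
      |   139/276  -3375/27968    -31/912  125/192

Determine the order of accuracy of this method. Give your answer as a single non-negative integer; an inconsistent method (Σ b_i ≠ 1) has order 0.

b = (139/276, -3375/27968, -31/912, 125/192)
c = (0, 23/15, -1, 1)
Ac = (0, 0, -19/31, 28/125)
Σ b_i: 139/276·1 + (-3375/27968)·1 + (-31/912)·1 + 125/192·1 = 1 ✓
b·c: (-3375/27968)·23/15 + (-31/912)·(-1) + 125/192·1 = 1/2 ✓
b·c²: (-3375/27968)·529/225 + (-31/912)·1 + 125/192·1 = 1/3 ✓
b·Ac: (-31/912)·(-19/31) + 125/192·28/125 = 1/6 ✓
b·c³: (-3375/27968)·12167/3375 + (-31/912)·(-1) + 125/192·1 = 1/4 ✓
b·(c∘Ac): (-31/912)·19/31 + 125/192·28/125 = 1/8 ✓
b·Ac²: (-31/912)·(-437/465) + 125/192·148/1875 = 1/12 ✓
b·A²c: 125/192·8/125 = 1/24 ✓; 4 stages ⇒ order 4.

4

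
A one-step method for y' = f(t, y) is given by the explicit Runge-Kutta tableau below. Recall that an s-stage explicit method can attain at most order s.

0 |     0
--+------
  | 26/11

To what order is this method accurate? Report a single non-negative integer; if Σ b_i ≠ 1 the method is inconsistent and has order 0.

0

b = (26/11)
c = (0)
Σ b_i: 26/11·1 = 26/11 ≠ 1 ⇒ order 0.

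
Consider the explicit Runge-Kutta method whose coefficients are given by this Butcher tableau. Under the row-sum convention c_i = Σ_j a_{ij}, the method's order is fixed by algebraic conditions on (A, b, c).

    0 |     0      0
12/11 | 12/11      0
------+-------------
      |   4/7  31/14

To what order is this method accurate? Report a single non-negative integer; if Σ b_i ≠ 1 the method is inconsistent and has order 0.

b = (4/7, 31/14)
c = (0, 12/11)
Σ b_i: 4/7·1 + 31/14·1 = 39/14 ≠ 1 ⇒ order 0.

0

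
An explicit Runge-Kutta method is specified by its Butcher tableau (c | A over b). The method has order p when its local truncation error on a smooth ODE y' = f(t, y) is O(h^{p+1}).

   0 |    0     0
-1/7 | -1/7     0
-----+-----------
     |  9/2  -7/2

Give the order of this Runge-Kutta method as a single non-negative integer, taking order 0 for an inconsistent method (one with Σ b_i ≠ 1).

2

b = (9/2, -7/2)
c = (0, -1/7)
Σ b_i: 9/2·1 + (-7/2)·1 = 1 ✓
b·c: (-7/2)·(-1/7) = 1/2 ✓; 2 stages ⇒ order 2.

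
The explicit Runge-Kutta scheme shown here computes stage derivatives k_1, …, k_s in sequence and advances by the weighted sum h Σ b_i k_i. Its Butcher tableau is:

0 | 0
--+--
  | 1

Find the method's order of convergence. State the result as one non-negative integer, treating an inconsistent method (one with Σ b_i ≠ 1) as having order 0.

1

b = (1)
c = (0)
Σ b_i: 1·1 = 1 ✓; 1 stage ⇒ order 1.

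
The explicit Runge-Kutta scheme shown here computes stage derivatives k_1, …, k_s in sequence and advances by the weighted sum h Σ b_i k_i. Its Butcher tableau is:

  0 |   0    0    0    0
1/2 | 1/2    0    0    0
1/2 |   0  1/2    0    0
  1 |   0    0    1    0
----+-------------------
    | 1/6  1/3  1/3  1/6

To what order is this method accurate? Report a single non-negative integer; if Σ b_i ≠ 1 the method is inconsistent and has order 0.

4

b = (1/6, 1/3, 1/3, 1/6)
c = (0, 1/2, 1/2, 1)
Ac = (0, 0, 1/4, 1/2)
Σ b_i: 1/6·1 + 1/3·1 + 1/3·1 + 1/6·1 = 1 ✓
b·c: 1/3·1/2 + 1/3·1/2 + 1/6·1 = 1/2 ✓
b·c²: 1/3·1/4 + 1/3·1/4 + 1/6·1 = 1/3 ✓
b·Ac: 1/3·1/4 + 1/6·1/2 = 1/6 ✓
b·c³: 1/3·1/8 + 1/3·1/8 + 1/6·1 = 1/4 ✓
b·(c∘Ac): 1/3·1/8 + 1/6·1/2 = 1/8 ✓
b·Ac²: 1/3·1/8 + 1/6·1/4 = 1/12 ✓
b·A²c: 1/6·1/4 = 1/24 ✓; 4 stages ⇒ order 4.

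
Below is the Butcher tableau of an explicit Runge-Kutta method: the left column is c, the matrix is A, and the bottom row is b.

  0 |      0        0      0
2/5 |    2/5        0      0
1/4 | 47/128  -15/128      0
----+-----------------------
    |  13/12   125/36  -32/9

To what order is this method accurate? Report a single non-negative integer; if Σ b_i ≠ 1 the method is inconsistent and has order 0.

3

b = (13/12, 125/36, -32/9)
c = (0, 2/5, 1/4)
Ac = (0, 0, -3/64)
Σ b_i: 13/12·1 + 125/36·1 + (-32/9)·1 = 1 ✓
b·c: 125/36·2/5 + (-32/9)·1/4 = 1/2 ✓
b·c²: 125/36·4/25 + (-32/9)·1/16 = 1/3 ✓
b·Ac: (-32/9)·(-3/64) = 1/6 ✓; 3 stages ⇒ order 3.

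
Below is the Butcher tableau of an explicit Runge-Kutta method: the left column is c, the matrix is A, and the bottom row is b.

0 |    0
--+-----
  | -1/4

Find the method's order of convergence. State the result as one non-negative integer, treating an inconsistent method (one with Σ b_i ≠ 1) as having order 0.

b = (-1/4)
c = (0)
Σ b_i: (-1/4)·1 = -1/4 ≠ 1 ⇒ order 0.

0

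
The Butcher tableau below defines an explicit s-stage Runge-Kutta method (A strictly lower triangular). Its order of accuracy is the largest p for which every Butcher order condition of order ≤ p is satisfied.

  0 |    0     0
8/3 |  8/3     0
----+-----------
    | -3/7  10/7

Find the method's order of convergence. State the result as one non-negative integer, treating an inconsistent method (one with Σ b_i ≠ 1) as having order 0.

b = (-3/7, 10/7)
c = (0, 8/3)
Σ b_i: (-3/7)·1 + 10/7·1 = 1 ✓
b·c: 10/7·8/3 = 80/21 ≠ 1/2 ⇒ order 1.

1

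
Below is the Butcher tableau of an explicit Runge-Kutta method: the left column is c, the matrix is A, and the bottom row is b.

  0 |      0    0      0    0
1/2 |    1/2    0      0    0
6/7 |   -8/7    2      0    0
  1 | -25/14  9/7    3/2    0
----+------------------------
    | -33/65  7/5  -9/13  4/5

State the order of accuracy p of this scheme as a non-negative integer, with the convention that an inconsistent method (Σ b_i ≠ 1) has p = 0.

1

b = (-33/65, 7/5, -9/13, 4/5)
c = (0, 1/2, 6/7, 1)
Ac = (0, 0, 1, 27/14)
Σ b_i: (-33/65)·1 + 7/5·1 + (-9/13)·1 + 4/5·1 = 1 ✓
b·c: 7/5·1/2 + (-9/13)·6/7 + 4/5·1 = 165/182 ≠ 1/2 ⇒ order 1.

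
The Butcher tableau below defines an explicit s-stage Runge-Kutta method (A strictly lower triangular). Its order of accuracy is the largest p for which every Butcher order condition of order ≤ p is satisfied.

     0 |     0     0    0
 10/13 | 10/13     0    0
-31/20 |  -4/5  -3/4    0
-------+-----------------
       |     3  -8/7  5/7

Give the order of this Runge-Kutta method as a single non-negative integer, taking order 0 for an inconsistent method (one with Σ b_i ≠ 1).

b = (3, -8/7, 5/7)
c = (0, 10/13, -31/20)
Ac = (0, 0, -15/26)
Σ b_i: 3·1 + (-8/7)·1 + 5/7·1 = 18/7 ≠ 1 ⇒ order 0.

0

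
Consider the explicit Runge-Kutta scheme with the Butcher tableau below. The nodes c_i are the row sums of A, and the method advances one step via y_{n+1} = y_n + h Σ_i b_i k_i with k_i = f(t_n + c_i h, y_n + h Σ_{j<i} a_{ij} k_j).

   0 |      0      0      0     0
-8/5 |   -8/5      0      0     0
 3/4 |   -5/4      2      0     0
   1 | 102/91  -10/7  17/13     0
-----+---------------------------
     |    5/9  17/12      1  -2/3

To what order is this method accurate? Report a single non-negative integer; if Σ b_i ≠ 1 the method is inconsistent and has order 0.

0

b = (5/9, 17/12, 1, -2/3)
c = (0, -8/5, 3/4, 1)
Ac = (0, 0, -16/5, 1189/364)
Σ b_i: 5/9·1 + 17/12·1 + 1·1 + (-2/3)·1 = 83/36 ≠ 1 ⇒ order 0.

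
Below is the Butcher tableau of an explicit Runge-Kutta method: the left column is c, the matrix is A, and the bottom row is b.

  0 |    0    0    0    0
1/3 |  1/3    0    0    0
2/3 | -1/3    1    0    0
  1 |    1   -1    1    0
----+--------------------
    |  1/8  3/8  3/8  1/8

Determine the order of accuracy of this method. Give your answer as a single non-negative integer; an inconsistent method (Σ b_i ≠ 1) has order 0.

b = (1/8, 3/8, 3/8, 1/8)
c = (0, 1/3, 2/3, 1)
Ac = (0, 0, 1/3, 1/3)
Σ b_i: 1/8·1 + 3/8·1 + 3/8·1 + 1/8·1 = 1 ✓
b·c: 3/8·1/3 + 3/8·2/3 + 1/8·1 = 1/2 ✓
b·c²: 3/8·1/9 + 3/8·4/9 + 1/8·1 = 1/3 ✓
b·Ac: 3/8·1/3 + 1/8·1/3 = 1/6 ✓
b·c³: 3/8·1/27 + 3/8·8/27 + 1/8·1 = 1/4 ✓
b·(c∘Ac): 3/8·2/9 + 1/8·1/3 = 1/8 ✓
b·Ac²: 3/8·1/9 + 1/8·1/3 = 1/12 ✓
b·A²c: 1/8·1/3 = 1/24 ✓; 4 stages ⇒ order 4.

4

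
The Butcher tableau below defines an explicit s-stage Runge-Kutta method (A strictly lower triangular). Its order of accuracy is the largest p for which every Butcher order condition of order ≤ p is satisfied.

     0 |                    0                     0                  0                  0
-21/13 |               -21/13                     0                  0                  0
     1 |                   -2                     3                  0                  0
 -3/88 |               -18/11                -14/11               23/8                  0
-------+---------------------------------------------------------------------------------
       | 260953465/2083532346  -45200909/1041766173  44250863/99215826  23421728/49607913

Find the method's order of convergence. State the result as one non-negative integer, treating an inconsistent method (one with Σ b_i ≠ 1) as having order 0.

3

b = (260953465/2083532346, -45200909/1041766173, 44250863/99215826, 23421728/49607913)
c = (0, -21/13, 1, -3/88)
Ac = (0, 0, -63/13, 5641/1144)
Σ b_i: 260953465/2083532346·1 + (-45200909/1041766173)·1 + 44250863/99215826·1 + 23421728/49607913·1 = 1 ✓
b·c: (-45200909/1041766173)·(-21/13) + 44250863/99215826·1 + 23421728/49607913·(-3/88) = 1/2 ✓
b·c²: (-45200909/1041766173)·441/169 + 44250863/99215826·1 + 23421728/49607913·9/7744 = 1/3 ✓
b·Ac: 44250863/99215826·(-63/13) + 23421728/49607913·5641/1144 = 1/6 ✓
b·c³: (-45200909/1041766173)·(-9261/2197) + 44250863/99215826·1 + 23421728/49607913·(-27/681472) = 71380117049/113502904944 ≠ 1/4 ⇒ order 3.
b·(c∘Ac): 44250863/99215826·(-63/13) + 23421728/49607913·(-16923/100672) = -37053482/16535971 ≠ 1/8
b·Ac²: 44250863/99215826·1323/169 + 23421728/49607913·(-6635/14872) = 4231692433/1289805738 ≠ 1/12
b·A²c: 23421728/49607913·(-1449/104) = -1414086828/214967623 ≠ 1/24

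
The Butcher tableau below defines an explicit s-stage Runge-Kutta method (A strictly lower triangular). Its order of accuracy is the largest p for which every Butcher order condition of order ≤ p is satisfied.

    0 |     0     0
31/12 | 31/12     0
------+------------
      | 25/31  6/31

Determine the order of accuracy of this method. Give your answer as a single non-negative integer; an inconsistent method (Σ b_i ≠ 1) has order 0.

b = (25/31, 6/31)
c = (0, 31/12)
Σ b_i: 25/31·1 + 6/31·1 = 1 ✓
b·c: 6/31·31/12 = 1/2 ✓; 2 stages ⇒ order 2.

2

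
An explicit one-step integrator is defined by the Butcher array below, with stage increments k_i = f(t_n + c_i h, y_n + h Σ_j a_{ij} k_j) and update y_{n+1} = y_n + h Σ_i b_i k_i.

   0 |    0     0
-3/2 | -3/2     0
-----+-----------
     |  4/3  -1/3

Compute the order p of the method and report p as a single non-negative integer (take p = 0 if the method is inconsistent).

b = (4/3, -1/3)
c = (0, -3/2)
Σ b_i: 4/3·1 + (-1/3)·1 = 1 ✓
b·c: (-1/3)·(-3/2) = 1/2 ✓; 2 stages ⇒ order 2.

2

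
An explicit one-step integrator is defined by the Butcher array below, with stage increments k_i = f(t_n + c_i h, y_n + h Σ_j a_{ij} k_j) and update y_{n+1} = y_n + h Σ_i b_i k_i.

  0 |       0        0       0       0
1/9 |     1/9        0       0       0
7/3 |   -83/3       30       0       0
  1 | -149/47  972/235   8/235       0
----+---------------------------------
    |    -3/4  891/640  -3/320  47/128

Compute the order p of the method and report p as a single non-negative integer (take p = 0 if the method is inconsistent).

b = (-3/4, 891/640, -3/320, 47/128)
c = (0, 1/9, 7/3, 1)
Ac = (0, 0, 10/3, 76/141)
Σ b_i: (-3/4)·1 + 891/640·1 + (-3/320)·1 + 47/128·1 = 1 ✓
b·c: 891/640·1/9 + (-3/320)·7/3 + 47/128·1 = 1/2 ✓
b·c²: 891/640·1/81 + (-3/320)·49/9 + 47/128·1 = 1/3 ✓
b·Ac: (-3/320)·10/3 + 47/128·76/141 = 1/6 ✓
b·c³: 891/640·1/729 + (-3/320)·343/27 + 47/128·1 = 1/4 ✓
b·(c∘Ac): (-3/320)·70/9 + 47/128·76/141 = 1/8 ✓
b·Ac²: (-3/320)·10/27 + 47/128·100/423 = 1/12 ✓
b·A²c: 47/128·16/141 = 1/24 ✓; 4 stages ⇒ order 4.

4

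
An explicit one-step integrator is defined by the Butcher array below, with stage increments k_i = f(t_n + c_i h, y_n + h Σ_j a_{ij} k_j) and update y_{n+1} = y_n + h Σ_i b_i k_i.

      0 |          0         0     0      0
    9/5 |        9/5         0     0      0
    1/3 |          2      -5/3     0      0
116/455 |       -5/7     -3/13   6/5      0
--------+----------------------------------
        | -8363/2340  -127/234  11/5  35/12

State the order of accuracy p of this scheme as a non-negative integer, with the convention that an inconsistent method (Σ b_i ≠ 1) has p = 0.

2

b = (-8363/2340, -127/234, 11/5, 35/12)
c = (0, 9/5, 1/3, 116/455)
Ac = (0, 0, -3, -1/65)
Σ b_i: (-8363/2340)·1 + (-127/234)·1 + 11/5·1 + 35/12·1 = 1 ✓
b·c: (-127/234)·9/5 + 11/5·1/3 + 35/12·116/455 = 1/2 ✓
b·c²: (-127/234)·81/25 + 11/5·1/9 + 35/12·13456/207025 = -705067/532350 ≠ 1/3 ⇒ order 2.
b·Ac: 11/5·(-3) + 35/12·(-1/65) = -5183/780 ≠ 1/6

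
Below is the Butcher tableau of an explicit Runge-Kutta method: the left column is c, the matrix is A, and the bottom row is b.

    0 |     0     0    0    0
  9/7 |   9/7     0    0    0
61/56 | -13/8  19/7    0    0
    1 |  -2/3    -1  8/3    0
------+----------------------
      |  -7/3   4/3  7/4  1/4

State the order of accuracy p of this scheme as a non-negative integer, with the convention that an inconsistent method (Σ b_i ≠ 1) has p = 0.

1

b = (-7/3, 4/3, 7/4, 1/4)
c = (0, 9/7, 61/56, 1)
Ac = (0, 0, 171/49, 34/21)
Σ b_i: (-7/3)·1 + 4/3·1 + 7/4·1 + 1/4·1 = 1 ✓
b·c: 4/3·9/7 + 7/4·61/56 + 1/4·1 = 867/224 ≠ 1/2 ⇒ order 1.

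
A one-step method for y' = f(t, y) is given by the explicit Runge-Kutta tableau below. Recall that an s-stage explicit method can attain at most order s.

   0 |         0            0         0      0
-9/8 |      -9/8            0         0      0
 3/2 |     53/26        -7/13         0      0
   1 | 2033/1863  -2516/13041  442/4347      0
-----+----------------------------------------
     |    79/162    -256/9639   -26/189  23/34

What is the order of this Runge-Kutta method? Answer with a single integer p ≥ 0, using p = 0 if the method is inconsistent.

b = (79/162, -256/9639, -26/189, 23/34)
c = (0, -9/8, 3/2, 1)
Ac = (0, 0, 63/104, 17/46)
Σ b_i: 79/162·1 + (-256/9639)·1 + (-26/189)·1 + 23/34·1 = 1 ✓
b·c: (-256/9639)·(-9/8) + (-26/189)·3/2 + 23/34·1 = 1/2 ✓
b·c²: (-256/9639)·81/64 + (-26/189)·9/4 + 23/34·1 = 1/3 ✓
b·Ac: (-26/189)·63/104 + 23/34·17/46 = 1/6 ✓
b·c³: (-256/9639)·(-729/512) + (-26/189)·27/8 + 23/34·1 = 1/4 ✓
b·(c∘Ac): (-26/189)·189/208 + 23/34·17/46 = 1/8 ✓
b·Ac²: (-26/189)·(-567/832) + 23/34·(-17/1104) = 1/12 ✓
b·A²c: 23/34·17/276 = 1/24 ✓; 4 stages ⇒ order 4.

4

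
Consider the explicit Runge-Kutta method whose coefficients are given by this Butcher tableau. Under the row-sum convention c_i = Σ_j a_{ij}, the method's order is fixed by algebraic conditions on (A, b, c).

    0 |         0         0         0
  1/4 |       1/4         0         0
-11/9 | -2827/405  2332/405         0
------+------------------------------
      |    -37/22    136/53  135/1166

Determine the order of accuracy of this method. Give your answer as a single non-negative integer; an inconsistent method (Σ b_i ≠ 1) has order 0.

b = (-37/22, 136/53, 135/1166)
c = (0, 1/4, -11/9)
Ac = (0, 0, 583/405)
Σ b_i: (-37/22)·1 + 136/53·1 + 135/1166·1 = 1 ✓
b·c: 136/53·1/4 + 135/1166·(-11/9) = 1/2 ✓
b·c²: 136/53·1/16 + 135/1166·121/81 = 1/3 ✓
b·Ac: 135/1166·583/405 = 1/6 ✓; 3 stages ⇒ order 3.

3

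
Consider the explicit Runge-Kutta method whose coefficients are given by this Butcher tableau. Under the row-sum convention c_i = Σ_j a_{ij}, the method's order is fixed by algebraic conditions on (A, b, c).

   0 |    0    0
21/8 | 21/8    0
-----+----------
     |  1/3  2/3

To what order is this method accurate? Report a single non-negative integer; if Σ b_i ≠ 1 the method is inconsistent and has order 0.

1

b = (1/3, 2/3)
c = (0, 21/8)
Σ b_i: 1/3·1 + 2/3·1 = 1 ✓
b·c: 2/3·21/8 = 7/4 ≠ 1/2 ⇒ order 1.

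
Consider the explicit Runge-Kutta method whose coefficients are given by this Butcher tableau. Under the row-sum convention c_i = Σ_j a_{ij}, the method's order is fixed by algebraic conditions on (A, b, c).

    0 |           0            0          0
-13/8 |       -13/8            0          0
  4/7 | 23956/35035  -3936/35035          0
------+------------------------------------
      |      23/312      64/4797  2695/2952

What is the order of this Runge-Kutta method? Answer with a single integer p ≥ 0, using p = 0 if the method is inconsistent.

b = (23/312, 64/4797, 2695/2952)
c = (0, -13/8, 4/7)
Ac = (0, 0, 492/2695)
Σ b_i: 23/312·1 + 64/4797·1 + 2695/2952·1 = 1 ✓
b·c: 64/4797·(-13/8) + 2695/2952·4/7 = 1/2 ✓
b·c²: 64/4797·169/64 + 2695/2952·16/49 = 1/3 ✓
b·Ac: 2695/2952·492/2695 = 1/6 ✓; 3 stages ⇒ order 3.

3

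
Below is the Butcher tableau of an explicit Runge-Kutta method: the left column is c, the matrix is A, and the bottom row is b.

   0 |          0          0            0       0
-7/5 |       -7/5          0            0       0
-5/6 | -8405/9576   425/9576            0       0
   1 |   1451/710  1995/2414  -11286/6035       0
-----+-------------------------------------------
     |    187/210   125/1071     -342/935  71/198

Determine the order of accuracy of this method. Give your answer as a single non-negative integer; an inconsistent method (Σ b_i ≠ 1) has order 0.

4

b = (187/210, 125/1071, -342/935, 71/198)
c = (0, -7/5, -5/6, 1)
Ac = (0, 0, -85/1368, 57/142)
Σ b_i: 187/210·1 + 125/1071·1 + (-342/935)·1 + 71/198·1 = 1 ✓
b·c: 125/1071·(-7/5) + (-342/935)·(-5/6) + 71/198·1 = 1/2 ✓
b·c²: 125/1071·49/25 + (-342/935)·25/36 + 71/198·1 = 1/3 ✓
b·Ac: (-342/935)·(-85/1368) + 71/198·57/142 = 1/6 ✓
b·c³: 125/1071·(-343/125) + (-342/935)·(-125/216) + 71/198·1 = 1/4 ✓
b·(c∘Ac): (-342/935)·425/8208 + 71/198·57/142 = 1/8 ✓
b·Ac²: (-342/935)·119/1368 + 71/198·114/355 = 1/12 ✓
b·A²c: 71/198·33/284 = 1/24 ✓; 4 stages ⇒ order 4.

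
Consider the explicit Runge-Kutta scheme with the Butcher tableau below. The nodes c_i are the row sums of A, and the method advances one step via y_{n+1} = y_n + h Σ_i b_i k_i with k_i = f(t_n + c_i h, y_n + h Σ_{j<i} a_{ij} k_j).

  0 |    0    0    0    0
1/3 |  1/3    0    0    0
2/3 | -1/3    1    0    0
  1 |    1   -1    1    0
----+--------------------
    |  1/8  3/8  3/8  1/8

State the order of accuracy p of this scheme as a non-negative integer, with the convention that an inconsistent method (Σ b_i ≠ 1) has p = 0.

4

b = (1/8, 3/8, 3/8, 1/8)
c = (0, 1/3, 2/3, 1)
Ac = (0, 0, 1/3, 1/3)
Σ b_i: 1/8·1 + 3/8·1 + 3/8·1 + 1/8·1 = 1 ✓
b·c: 3/8·1/3 + 3/8·2/3 + 1/8·1 = 1/2 ✓
b·c²: 3/8·1/9 + 3/8·4/9 + 1/8·1 = 1/3 ✓
b·Ac: 3/8·1/3 + 1/8·1/3 = 1/6 ✓
b·c³: 3/8·1/27 + 3/8·8/27 + 1/8·1 = 1/4 ✓
b·(c∘Ac): 3/8·2/9 + 1/8·1/3 = 1/8 ✓
b·Ac²: 3/8·1/9 + 1/8·1/3 = 1/12 ✓
b·A²c: 1/8·1/3 = 1/24 ✓; 4 stages ⇒ order 4.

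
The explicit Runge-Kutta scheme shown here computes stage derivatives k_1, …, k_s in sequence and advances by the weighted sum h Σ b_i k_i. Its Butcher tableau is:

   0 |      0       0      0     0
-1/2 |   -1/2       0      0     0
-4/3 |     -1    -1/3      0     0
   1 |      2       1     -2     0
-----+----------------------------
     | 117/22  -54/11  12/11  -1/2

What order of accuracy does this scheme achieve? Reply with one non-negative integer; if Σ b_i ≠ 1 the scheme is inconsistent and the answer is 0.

2

b = (117/22, -54/11, 12/11, -1/2)
c = (0, -1/2, -4/3, 1)
Ac = (0, 0, 1/6, 13/6)
Σ b_i: 117/22·1 + (-54/11)·1 + 12/11·1 + (-1/2)·1 = 1 ✓
b·c: (-54/11)·(-1/2) + 12/11·(-4/3) + (-1/2)·1 = 1/2 ✓
b·c²: (-54/11)·1/4 + 12/11·16/9 + (-1/2)·1 = 7/33 ≠ 1/3 ⇒ order 2.
b·Ac: 12/11·1/6 + (-1/2)·13/6 = -119/132 ≠ 1/6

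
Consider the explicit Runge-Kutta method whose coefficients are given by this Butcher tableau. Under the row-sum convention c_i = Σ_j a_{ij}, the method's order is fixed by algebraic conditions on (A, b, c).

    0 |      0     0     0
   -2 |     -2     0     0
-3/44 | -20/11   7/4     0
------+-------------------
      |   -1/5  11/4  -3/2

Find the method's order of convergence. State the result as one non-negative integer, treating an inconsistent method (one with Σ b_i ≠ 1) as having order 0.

b = (-1/5, 11/4, -3/2)
c = (0, -2, -3/44)
Ac = (0, 0, -7/2)
Σ b_i: (-1/5)·1 + 11/4·1 + (-3/2)·1 = 21/20 ≠ 1 ⇒ order 0.

0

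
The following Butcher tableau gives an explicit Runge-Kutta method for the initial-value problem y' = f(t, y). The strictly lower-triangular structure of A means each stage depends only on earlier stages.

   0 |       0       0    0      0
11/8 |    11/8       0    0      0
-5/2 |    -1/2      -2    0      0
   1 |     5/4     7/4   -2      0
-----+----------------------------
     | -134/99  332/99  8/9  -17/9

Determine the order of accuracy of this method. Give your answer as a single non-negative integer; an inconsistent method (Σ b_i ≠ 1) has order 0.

2

b = (-134/99, 332/99, 8/9, -17/9)
c = (0, 11/8, -5/2, 1)
Ac = (0, 0, -11/4, 237/32)
Σ b_i: (-134/99)·1 + 332/99·1 + 8/9·1 + (-17/9)·1 = 1 ✓
b·c: 332/99·11/8 + 8/9·(-5/2) + (-17/9)·1 = 1/2 ✓
b·c²: 332/99·121/64 + 8/9·25/4 + (-17/9)·1 = 1441/144 ≠ 1/3 ⇒ order 2.
b·Ac: 8/9·(-11/4) + (-17/9)·237/32 = -4733/288 ≠ 1/6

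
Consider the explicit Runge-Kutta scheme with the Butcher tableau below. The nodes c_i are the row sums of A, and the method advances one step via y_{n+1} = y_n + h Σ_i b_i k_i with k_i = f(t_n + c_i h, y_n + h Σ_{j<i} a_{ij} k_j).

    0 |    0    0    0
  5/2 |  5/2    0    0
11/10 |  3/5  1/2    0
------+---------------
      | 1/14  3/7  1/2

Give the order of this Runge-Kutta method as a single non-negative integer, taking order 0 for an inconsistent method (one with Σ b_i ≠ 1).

1

b = (1/14, 3/7, 1/2)
c = (0, 5/2, 11/10)
Ac = (0, 0, 5/4)
Σ b_i: 1/14·1 + 3/7·1 + 1/2·1 = 1 ✓
b·c: 3/7·5/2 + 1/2·11/10 = 227/140 ≠ 1/2 ⇒ order 1.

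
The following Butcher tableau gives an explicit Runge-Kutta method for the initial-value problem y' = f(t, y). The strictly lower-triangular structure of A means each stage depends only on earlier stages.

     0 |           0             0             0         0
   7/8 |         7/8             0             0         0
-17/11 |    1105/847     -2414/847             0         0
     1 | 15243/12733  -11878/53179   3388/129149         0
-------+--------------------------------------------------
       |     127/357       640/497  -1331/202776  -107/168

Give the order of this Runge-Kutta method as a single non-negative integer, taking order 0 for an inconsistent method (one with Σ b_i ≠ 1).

b = (127/357, 640/497, -1331/202776, -107/168)
c = (0, 7/8, -17/11, 1)
Ac = (0, 0, -1207/484, -101/428)
Σ b_i: 127/357·1 + 640/497·1 + (-1331/202776)·1 + (-107/168)·1 = 1 ✓
b·c: 640/497·7/8 + (-1331/202776)·(-17/11) + (-107/168)·1 = 1/2 ✓
b·c²: 640/497·49/64 + (-1331/202776)·289/121 + (-107/168)·1 = 1/3 ✓
b·Ac: (-1331/202776)·(-1207/484) + (-107/168)·(-101/428) = 1/6 ✓
b·c³: 640/497·343/512 + (-1331/202776)·(-4913/1331) + (-107/168)·1 = 1/4 ✓
b·(c∘Ac): (-1331/202776)·20519/5324 + (-107/168)·(-101/428) = 1/8 ✓
b·Ac²: (-1331/202776)·(-8449/3872) + (-107/168)·(-371/3424) = 1/12 ✓
b·A²c: (-107/168)·(-7/107) = 1/24 ✓; 4 stages ⇒ order 4.

4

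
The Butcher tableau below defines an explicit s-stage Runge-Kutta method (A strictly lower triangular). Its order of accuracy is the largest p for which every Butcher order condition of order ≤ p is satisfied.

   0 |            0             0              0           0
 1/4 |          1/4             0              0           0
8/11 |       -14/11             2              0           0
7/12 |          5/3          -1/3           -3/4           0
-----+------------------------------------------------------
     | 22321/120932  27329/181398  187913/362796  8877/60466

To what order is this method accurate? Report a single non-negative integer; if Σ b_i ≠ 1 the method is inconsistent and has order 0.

b = (22321/120932, 27329/181398, 187913/362796, 8877/60466)
c = (0, 1/4, 8/11, 7/12)
Ac = (0, 0, 1/2, -83/132)
Σ b_i: 22321/120932·1 + 27329/181398·1 + 187913/362796·1 + 8877/60466·1 = 1 ✓
b·c: 27329/181398·1/4 + 187913/362796·8/11 + 8877/60466·7/12 = 1/2 ✓
b·c²: 27329/181398·1/16 + 187913/362796·64/121 + 8877/60466·49/144 = 1/3 ✓
b·Ac: 187913/362796·1/2 + 8877/60466·(-83/132) = 1/6 ✓
b·c³: 27329/181398·1/64 + 187913/362796·512/1331 + 8877/60466·343/1728 = 3157115/13682592 ≠ 1/4 ⇒ order 3.
b·(c∘Ac): 187913/362796·4/11 + 8877/60466·(-581/1584) = 390367/2902368 ≠ 1/8
b·Ac²: 187913/362796·1/8 + 8877/60466·(-2425/5808) = 3931/1140216 ≠ 1/12
b·A²c: 8877/60466·(-3/8) = -26631/483728 ≠ 1/24

3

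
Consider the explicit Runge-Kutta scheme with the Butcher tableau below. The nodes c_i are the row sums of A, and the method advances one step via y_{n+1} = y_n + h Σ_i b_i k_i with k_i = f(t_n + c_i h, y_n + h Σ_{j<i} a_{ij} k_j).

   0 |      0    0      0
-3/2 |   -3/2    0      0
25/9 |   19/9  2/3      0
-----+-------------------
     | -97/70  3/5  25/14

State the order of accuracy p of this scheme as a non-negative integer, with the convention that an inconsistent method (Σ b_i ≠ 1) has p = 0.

b = (-97/70, 3/5, 25/14)
c = (0, -3/2, 25/9)
Ac = (0, 0, -1)
Σ b_i: (-97/70)·1 + 3/5·1 + 25/14·1 = 1 ✓
b·c: 3/5·(-3/2) + 25/14·25/9 = 1279/315 ≠ 1/2 ⇒ order 1.

1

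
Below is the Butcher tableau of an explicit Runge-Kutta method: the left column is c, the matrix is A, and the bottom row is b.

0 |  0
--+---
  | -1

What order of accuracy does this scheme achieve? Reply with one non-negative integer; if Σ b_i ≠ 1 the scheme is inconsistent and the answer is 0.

b = (-1)
c = (0)
Σ b_i: (-1)·1 = -1 ≠ 1 ⇒ order 0.

0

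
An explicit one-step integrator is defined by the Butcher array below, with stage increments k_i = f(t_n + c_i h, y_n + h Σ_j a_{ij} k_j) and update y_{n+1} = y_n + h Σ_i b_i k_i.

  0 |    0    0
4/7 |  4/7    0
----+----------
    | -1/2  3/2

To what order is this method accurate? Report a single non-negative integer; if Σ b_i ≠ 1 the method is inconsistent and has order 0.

1

b = (-1/2, 3/2)
c = (0, 4/7)
Σ b_i: (-1/2)·1 + 3/2·1 = 1 ✓
b·c: 3/2·4/7 = 6/7 ≠ 1/2 ⇒ order 1.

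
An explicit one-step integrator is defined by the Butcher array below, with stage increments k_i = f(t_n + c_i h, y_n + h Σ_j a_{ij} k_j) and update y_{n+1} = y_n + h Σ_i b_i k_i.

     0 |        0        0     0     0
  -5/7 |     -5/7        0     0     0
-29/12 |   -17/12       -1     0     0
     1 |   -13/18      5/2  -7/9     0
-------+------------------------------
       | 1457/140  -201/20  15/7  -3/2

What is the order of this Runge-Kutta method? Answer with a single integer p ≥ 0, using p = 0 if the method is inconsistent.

b = (1457/140, -201/20, 15/7, -3/2)
c = (0, -5/7, -29/12, 1)
Ac = (0, 0, 5/7, 71/756)
Σ b_i: 1457/140·1 + (-201/20)·1 + 15/7·1 + (-3/2)·1 = 1 ✓
b·c: (-201/20)·(-5/7) + 15/7·(-29/12) + (-3/2)·1 = 1/2 ✓
b·c²: (-201/20)·25/49 + 15/7·841/144 + (-3/2)·1 = 13847/2352 ≠ 1/3 ⇒ order 2.
b·Ac: 15/7·5/7 + (-3/2)·71/756 = 4903/3528 ≠ 1/6

2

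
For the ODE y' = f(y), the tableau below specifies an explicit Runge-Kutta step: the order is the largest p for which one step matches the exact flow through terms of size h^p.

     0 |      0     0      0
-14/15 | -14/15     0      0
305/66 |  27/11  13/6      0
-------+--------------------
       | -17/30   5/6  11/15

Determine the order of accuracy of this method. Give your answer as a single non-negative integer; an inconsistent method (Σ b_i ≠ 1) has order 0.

1

b = (-17/30, 5/6, 11/15)
c = (0, -14/15, 305/66)
Ac = (0, 0, -91/45)
Σ b_i: (-17/30)·1 + 5/6·1 + 11/15·1 = 1 ✓
b·c: 5/6·(-14/15) + 11/15·305/66 = 47/18 ≠ 1/2 ⇒ order 1.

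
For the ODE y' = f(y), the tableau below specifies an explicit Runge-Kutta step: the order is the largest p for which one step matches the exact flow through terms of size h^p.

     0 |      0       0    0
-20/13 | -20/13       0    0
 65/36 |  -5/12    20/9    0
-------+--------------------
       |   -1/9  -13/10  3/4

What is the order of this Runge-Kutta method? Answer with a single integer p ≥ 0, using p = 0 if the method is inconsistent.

0

b = (-1/9, -13/10, 3/4)
c = (0, -20/13, 65/36)
Ac = (0, 0, -400/117)
Σ b_i: (-1/9)·1 + (-13/10)·1 + 3/4·1 = -119/180 ≠ 1 ⇒ order 0.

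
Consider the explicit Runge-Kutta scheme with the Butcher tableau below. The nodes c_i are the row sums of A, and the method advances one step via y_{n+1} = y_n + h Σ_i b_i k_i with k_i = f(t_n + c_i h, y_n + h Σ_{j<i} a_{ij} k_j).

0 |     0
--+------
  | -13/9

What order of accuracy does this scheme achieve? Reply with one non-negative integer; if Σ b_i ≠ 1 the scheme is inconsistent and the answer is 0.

b = (-13/9)
c = (0)
Σ b_i: (-13/9)·1 = -13/9 ≠ 1 ⇒ order 0.

0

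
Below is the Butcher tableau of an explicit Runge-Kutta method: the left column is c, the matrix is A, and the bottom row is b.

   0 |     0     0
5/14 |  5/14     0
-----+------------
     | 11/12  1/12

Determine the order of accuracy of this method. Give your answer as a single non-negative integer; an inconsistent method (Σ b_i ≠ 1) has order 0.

1

b = (11/12, 1/12)
c = (0, 5/14)
Σ b_i: 11/12·1 + 1/12·1 = 1 ✓
b·c: 1/12·5/14 = 5/168 ≠ 1/2 ⇒ order 1.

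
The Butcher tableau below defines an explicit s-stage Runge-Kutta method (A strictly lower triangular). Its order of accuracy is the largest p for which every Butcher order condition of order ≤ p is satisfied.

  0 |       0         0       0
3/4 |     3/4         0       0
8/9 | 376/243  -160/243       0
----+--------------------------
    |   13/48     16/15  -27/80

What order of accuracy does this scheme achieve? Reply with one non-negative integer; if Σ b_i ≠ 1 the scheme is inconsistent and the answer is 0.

3

b = (13/48, 16/15, -27/80)
c = (0, 3/4, 8/9)
Ac = (0, 0, -40/81)
Σ b_i: 13/48·1 + 16/15·1 + (-27/80)·1 = 1 ✓
b·c: 16/15·3/4 + (-27/80)·8/9 = 1/2 ✓
b·c²: 16/15·9/16 + (-27/80)·64/81 = 1/3 ✓
b·Ac: (-27/80)·(-40/81) = 1/6 ✓; 3 stages ⇒ order 3.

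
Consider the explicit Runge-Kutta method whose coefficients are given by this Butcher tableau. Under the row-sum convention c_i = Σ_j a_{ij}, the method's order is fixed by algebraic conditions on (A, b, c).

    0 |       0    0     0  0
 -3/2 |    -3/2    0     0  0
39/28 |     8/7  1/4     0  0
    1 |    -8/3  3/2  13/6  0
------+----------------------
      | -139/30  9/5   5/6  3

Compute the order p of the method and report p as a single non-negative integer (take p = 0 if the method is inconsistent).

1

b = (-139/30, 9/5, 5/6, 3)
c = (0, -3/2, 39/28, 1)
Ac = (0, 0, -3/8, 43/56)
Σ b_i: (-139/30)·1 + 9/5·1 + 5/6·1 + 3·1 = 1 ✓
b·c: 9/5·(-3/2) + 5/6·39/28 + 3·1 = 409/280 ≠ 1/2 ⇒ order 1.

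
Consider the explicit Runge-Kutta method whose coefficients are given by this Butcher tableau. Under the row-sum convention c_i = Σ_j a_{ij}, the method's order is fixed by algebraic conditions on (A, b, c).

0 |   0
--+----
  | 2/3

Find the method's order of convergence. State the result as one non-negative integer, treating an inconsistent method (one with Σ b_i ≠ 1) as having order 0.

0

b = (2/3)
c = (0)
Σ b_i: 2/3·1 = 2/3 ≠ 1 ⇒ order 0.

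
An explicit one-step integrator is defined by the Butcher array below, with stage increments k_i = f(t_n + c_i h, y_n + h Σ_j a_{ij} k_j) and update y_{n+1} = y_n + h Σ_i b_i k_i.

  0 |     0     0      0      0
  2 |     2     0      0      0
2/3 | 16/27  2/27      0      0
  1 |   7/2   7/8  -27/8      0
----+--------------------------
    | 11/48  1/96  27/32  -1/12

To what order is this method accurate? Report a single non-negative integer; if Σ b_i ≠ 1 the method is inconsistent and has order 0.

b = (11/48, 1/96, 27/32, -1/12)
c = (0, 2, 2/3, 1)
Ac = (0, 0, 4/27, -1/2)
Σ b_i: 11/48·1 + 1/96·1 + 27/32·1 + (-1/12)·1 = 1 ✓
b·c: 1/96·2 + 27/32·2/3 + (-1/12)·1 = 1/2 ✓
b·c²: 1/96·4 + 27/32·4/9 + (-1/12)·1 = 1/3 ✓
b·Ac: 27/32·4/27 + (-1/12)·(-1/2) = 1/6 ✓
b·c³: 1/96·8 + 27/32·8/27 + (-1/12)·1 = 1/4 ✓
b·(c∘Ac): 27/32·8/81 + (-1/12)·(-1/2) = 1/8 ✓
b·Ac²: 27/32·8/27 + (-1/12)·2 = 1/12 ✓
b·A²c: (-1/12)·(-1/2) = 1/24 ✓; 4 stages ⇒ order 4.

4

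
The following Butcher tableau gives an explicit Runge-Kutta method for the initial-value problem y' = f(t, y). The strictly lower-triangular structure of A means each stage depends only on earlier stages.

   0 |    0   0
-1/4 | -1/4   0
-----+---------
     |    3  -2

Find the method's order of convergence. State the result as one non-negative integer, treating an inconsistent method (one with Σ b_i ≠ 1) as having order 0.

b = (3, -2)
c = (0, -1/4)
Σ b_i: 3·1 + (-2)·1 = 1 ✓
b·c: (-2)·(-1/4) = 1/2 ✓; 2 stages ⇒ order 2.

2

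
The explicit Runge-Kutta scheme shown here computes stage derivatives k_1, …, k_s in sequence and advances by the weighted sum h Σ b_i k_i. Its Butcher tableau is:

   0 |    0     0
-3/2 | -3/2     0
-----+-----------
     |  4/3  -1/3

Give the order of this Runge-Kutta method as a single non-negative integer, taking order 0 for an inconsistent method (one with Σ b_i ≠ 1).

2

b = (4/3, -1/3)
c = (0, -3/2)
Σ b_i: 4/3·1 + (-1/3)·1 = 1 ✓
b·c: (-1/3)·(-3/2) = 1/2 ✓; 2 stages ⇒ order 2.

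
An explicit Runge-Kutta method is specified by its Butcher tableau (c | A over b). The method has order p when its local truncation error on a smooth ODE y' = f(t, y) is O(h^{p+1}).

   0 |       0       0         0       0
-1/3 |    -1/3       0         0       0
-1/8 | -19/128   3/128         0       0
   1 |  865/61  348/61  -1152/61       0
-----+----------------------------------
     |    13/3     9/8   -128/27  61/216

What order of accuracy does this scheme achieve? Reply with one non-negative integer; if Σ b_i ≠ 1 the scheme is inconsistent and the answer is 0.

b = (13/3, 9/8, -128/27, 61/216)
c = (0, -1/3, -1/8, 1)
Ac = (0, 0, -1/128, 28/61)
Σ b_i: 13/3·1 + 9/8·1 + (-128/27)·1 + 61/216·1 = 1 ✓
b·c: 9/8·(-1/3) + (-128/27)·(-1/8) + 61/216·1 = 1/2 ✓
b·c²: 9/8·1/9 + (-128/27)·1/64 + 61/216·1 = 1/3 ✓
b·Ac: (-128/27)·(-1/128) + 61/216·28/61 = 1/6 ✓
b·c³: 9/8·(-1/27) + (-128/27)·(-1/512) + 61/216·1 = 1/4 ✓
b·(c∘Ac): (-128/27)·1/1024 + 61/216·28/61 = 1/8 ✓
b·Ac²: (-128/27)·1/384 + 61/216·62/183 = 1/12 ✓
b·A²c: 61/216·9/61 = 1/24 ✓; 4 stages ⇒ order 4.

4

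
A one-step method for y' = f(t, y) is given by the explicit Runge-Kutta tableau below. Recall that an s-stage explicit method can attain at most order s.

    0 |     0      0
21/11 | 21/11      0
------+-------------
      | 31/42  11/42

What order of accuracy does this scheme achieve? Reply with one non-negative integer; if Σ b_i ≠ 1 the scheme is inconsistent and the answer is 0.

b = (31/42, 11/42)
c = (0, 21/11)
Σ b_i: 31/42·1 + 11/42·1 = 1 ✓
b·c: 11/42·21/11 = 1/2 ✓; 2 stages ⇒ order 2.

2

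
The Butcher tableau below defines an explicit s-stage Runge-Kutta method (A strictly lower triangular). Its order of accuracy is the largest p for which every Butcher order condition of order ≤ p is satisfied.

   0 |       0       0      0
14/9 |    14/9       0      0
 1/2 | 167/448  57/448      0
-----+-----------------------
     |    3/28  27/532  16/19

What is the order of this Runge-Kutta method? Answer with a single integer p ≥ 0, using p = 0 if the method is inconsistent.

3

b = (3/28, 27/532, 16/19)
c = (0, 14/9, 1/2)
Ac = (0, 0, 19/96)
Σ b_i: 3/28·1 + 27/532·1 + 16/19·1 = 1 ✓
b·c: 27/532·14/9 + 16/19·1/2 = 1/2 ✓
b·c²: 27/532·196/81 + 16/19·1/4 = 1/3 ✓
b·Ac: 16/19·19/96 = 1/6 ✓; 3 stages ⇒ order 3.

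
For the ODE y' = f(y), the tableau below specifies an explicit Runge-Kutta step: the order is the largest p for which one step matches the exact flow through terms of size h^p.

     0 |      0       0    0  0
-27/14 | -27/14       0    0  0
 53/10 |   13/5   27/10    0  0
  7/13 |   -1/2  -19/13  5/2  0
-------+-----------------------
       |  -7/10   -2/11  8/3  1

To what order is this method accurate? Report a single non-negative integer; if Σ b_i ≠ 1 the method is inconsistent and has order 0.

0

b = (-7/10, -2/11, 8/3, 1)
c = (0, -27/14, 53/10, 7/13)
Ac = (0, 0, -729/140, 5849/364)
Σ b_i: (-7/10)·1 + (-2/11)·1 + 8/3·1 + 1·1 = 919/330 ≠ 1 ⇒ order 0.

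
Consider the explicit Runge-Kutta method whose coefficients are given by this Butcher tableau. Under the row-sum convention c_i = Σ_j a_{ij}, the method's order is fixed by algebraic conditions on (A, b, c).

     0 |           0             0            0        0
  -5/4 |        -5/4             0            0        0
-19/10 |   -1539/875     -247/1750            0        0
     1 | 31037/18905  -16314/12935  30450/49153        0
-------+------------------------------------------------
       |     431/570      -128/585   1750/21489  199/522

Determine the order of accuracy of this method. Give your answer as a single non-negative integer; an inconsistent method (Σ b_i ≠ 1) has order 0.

4

b = (431/570, -128/585, 1750/21489, 199/522)
c = (0, -5/4, -19/10, 1)
Ac = (0, 0, 247/1400, 159/398)
Σ b_i: 431/570·1 + (-128/585)·1 + 1750/21489·1 + 199/522·1 = 1 ✓
b·c: (-128/585)·(-5/4) + 1750/21489·(-19/10) + 199/522·1 = 1/2 ✓
b·c²: (-128/585)·25/16 + 1750/21489·361/100 + 199/522·1 = 1/3 ✓
b·Ac: 1750/21489·247/1400 + 199/522·159/398 = 1/6 ✓
b·c³: (-128/585)·(-125/64) + 1750/21489·(-6859/1000) + 199/522·1 = 1/4 ✓
b·(c∘Ac): 1750/21489·(-4693/14000) + 199/522·159/398 = 1/8 ✓
b·Ac²: 1750/21489·(-247/1120) + 199/522·423/1592 = 1/12 ✓
b·A²c: 199/522·87/796 = 1/24 ✓; 4 stages ⇒ order 4.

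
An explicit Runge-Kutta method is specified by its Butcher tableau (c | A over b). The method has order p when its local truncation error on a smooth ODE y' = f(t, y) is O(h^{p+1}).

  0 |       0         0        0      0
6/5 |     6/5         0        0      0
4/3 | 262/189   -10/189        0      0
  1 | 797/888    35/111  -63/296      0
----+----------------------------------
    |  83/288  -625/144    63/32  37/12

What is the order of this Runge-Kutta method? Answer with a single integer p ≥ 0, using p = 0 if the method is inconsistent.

4

b = (83/288, -625/144, 63/32, 37/12)
c = (0, 6/5, 4/3, 1)
Ac = (0, 0, -4/63, 7/74)
Σ b_i: 83/288·1 + (-625/144)·1 + 63/32·1 + 37/12·1 = 1 ✓
b·c: (-625/144)·6/5 + 63/32·4/3 + 37/12·1 = 1/2 ✓
b·c²: (-625/144)·36/25 + 63/32·16/9 + 37/12·1 = 1/3 ✓
b·Ac: 63/32·(-4/63) + 37/12·7/74 = 1/6 ✓
b·c³: (-625/144)·216/125 + 63/32·64/27 + 37/12·1 = 1/4 ✓
b·(c∘Ac): 63/32·(-16/189) + 37/12·7/74 = 1/8 ✓
b·Ac²: 63/32·(-8/105) + 37/12·14/185 = 1/12 ✓
b·A²c: 37/12·1/74 = 1/24 ✓; 4 stages ⇒ order 4.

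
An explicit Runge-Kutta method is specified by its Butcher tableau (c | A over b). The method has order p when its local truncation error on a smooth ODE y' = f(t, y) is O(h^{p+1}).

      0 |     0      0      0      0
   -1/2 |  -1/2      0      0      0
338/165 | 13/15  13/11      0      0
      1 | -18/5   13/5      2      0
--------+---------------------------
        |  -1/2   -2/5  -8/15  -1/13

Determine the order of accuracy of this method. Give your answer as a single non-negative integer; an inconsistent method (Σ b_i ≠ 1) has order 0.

0

b = (-1/2, -2/5, -8/15, -1/13)
c = (0, -1/2, 338/165, 1)
Ac = (0, 0, -13/22, 923/330)
Σ b_i: (-1/2)·1 + (-2/5)·1 + (-8/15)·1 + (-1/13)·1 = -589/390 ≠ 1 ⇒ order 0.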